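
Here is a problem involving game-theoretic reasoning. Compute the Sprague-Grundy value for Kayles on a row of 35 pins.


Kayles: a move removes 1 or 2 adjacent pins from a contiguous row.
Removing pins from a row of k leaves two independent rows (a, b) with a + b = k - 1 (one pin) or a + b = k - 2 (two pins); an end removal gives a = 0.
By Sprague-Grundy, G(k) = mex{ G(a) XOR G(b) } over all these splits. G(0) = 0.
G(1): splits (0,0):0^0=0 -> mex({0}) = 1
G(2): splits (0,1):0^1=1 (0,0):0^0=0 -> mex({0, 1}) = 2
G(3): splits (0,2):0^2=2 (1,1):1^1=0 (0,1):0^1=1 -> mex({0, 1, 2}) = 3
G(4): splits (0,3):0^3=3 (1,2):1^2=3 (0,2):0^2=2 (1,1):1^1=0 -> mex({0, 2, 3}) = 1
G(5): splits (0,4):0^1=1 (1,3):1^3=2 (2,2):2^2=0 (0,3):0^3=3 (1,2):1^2=3 -> mex({0, 1, 2, 3}) = 4
G(6) = mex({0, 1, 2, 4}) = 3
G(7) = mex({0, 1, 3, 4, 5}) = 2
G(8) = mex({0, 2, 3, 5, 6}) = 1
G(9) = mex({0, 1, 2, 3, 6, 7}) = 4
G(10) = mex({0, 1, 3, 4, 5, 7}) = 2
G(11) = mex({0, 1, 2, 3, 4, 5}) = 6
G(12) = mex({0, 1, 2, 3, 5, 6, 7}) = 4
G(13) = mex({0, 2, 3, 4, 6, 7}) = 1
G(14) = mex({0, 1, 4, 5, 6, 7}) = 2
G(15) = mex({0, 1, 2, 3, 4, 5, 6}) = 7
G(16) = mex({0, 2, 3, 5, 6, 7}) = 1
G(17) = mex({0, 1, 2, 3, 5, 6, 7}) = 4
G(18) = mex({0, 1, 2, 4, 5, 6}) = 3
G(19) = mex({0, 1, 3, 4, 5, 7}) = 2
G(20) = mex({0, 2, 3, 4, 5, 6, 7}) = 1
G(21) = mex({0, 1, 2, 3, 5, 6, 7}) = 4
G(22) = mex({0, 1, 2, 3, 4, 5, 7}) = 6
G(23) = mex({0, 1, 2, 3, 4, 5, 6}) = 7
G(24) = mex({0, 1, 2, 3, 5, 6, 7}) = 4
G(25) = mex({0, 2, 3, 4, 6, 7}) = 1
G(26) = mex({0, 1, 3, 4, 5, 6, 7}) = 2
G(27) = mex({0, 1, 2, 3, 4, 5, 6, 7}) = 8
G(28) = mex({0, 1, 2, 3, 4, 6, 7, 8}) = 5
G(29) = mex({0, 1, 2, 3, 5, 6, 7, 8, 9}) = 4
G(30) = mex({0, 1, 2, 3, 4, 5, 6, 9, 10}) = 7
G(31) = mex({0, 1, 3, 4, 5, 7, 10, 11}) = 2
G(32) = mex({0, 2, 3, 4, 5, 6, 7, 9, 11}) = 1
G(33) = mex({0, 1, 2, 3, 4, 5, 6, 7, 9, 12}) = 8
G(34) = mex({0, 1, 2, 3, 4, 5, 7, 8, 11, 12}) = 6
G(35) = mex({0, 1, 2, 3, 4, 5, 6, 8, 9, 10, 11}) = 7
Therefore G(35) = 7.

7


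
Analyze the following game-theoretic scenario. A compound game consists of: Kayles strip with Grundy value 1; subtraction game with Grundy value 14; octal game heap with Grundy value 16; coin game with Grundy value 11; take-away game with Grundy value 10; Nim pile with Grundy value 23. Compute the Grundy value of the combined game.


By the Sprague-Grundy theorem, the Grundy value of a sum of games is the XOR of individual Grundy values.
Kayles strip: Grundy value = 1. Running XOR: 0 XOR 1 = 1
subtraction game: Grundy value = 14. Running XOR: 1 XOR 14 = 15
octal game heap: Grundy value = 16. Running XOR: 15 XOR 16 = 31
coin game: Grundy value = 11. Running XOR: 31 XOR 11 = 20
take-away game: Grundy value = 10. Running XOR: 20 XOR 10 = 30
Nim pile: Grundy value = 23. Running XOR: 30 XOR 23 = 9
The combined Grundy value is 9.

9


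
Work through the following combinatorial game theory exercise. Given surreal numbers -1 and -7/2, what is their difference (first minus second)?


x = -1, y = -7/2
Converting to common denominator: 2
x = -2/2, y = -7/2
x - y = -1 - -7/2 = 5/2

5/2


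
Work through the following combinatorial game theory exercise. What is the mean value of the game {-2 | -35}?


Game = {-2 | -35}, a switch {a | b} with numbers a > b.
Its thermograph has left wall a - t and right wall b + t, which meet at t = (a - b)/2, where both equal (a + b)/2. So the mast (mean value) is at (a + b)/2.
Mean = (-2 + (-35))/2 = -37/2 = -37/2

-37/2


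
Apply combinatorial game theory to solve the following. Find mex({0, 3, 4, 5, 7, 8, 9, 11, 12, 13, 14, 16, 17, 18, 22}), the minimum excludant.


Set = {0, 3, 4, 5, 7, 8, 9, 11, 12, 13, 14, 16, 17, 18, 22}
0 is in the set.
1 is NOT in the set. This is the mex.
mex = 1

1


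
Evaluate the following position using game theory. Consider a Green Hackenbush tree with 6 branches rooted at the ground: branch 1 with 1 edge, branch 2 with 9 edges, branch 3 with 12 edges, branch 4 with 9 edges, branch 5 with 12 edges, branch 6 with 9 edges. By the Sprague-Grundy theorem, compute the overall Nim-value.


The tree has 6 branches from the ground vertex.
In Green Hackenbush, the Nim-value of a simple path of length k is k.
Branch 1: length 1, Nim-value = 1
Branch 2: length 9, Nim-value = 9
Branch 3: length 12, Nim-value = 12
Branch 4: length 9, Nim-value = 9
Branch 5: length 12, Nim-value = 12
Branch 6: length 9, Nim-value = 9
Total Nim-value = XOR of all branch values:
0 XOR 1 = 1
1 XOR 9 = 8
8 XOR 12 = 4
4 XOR 9 = 13
13 XOR 12 = 1
1 XOR 9 = 8
Nim-value of the tree = 8

8


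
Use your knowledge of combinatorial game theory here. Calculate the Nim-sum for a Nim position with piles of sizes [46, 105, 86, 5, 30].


We need the XOR (exclusive or) of all pile sizes.
After XOR-ing pile 1 (size 46): 0 XOR 46 = 46
After XOR-ing pile 2 (size 105): 46 XOR 105 = 71
After XOR-ing pile 3 (size 86): 71 XOR 86 = 17
After XOR-ing pile 4 (size 5): 17 XOR 5 = 20
After XOR-ing pile 5 (size 30): 20 XOR 30 = 10
The Nim-value of this position is 10.

10


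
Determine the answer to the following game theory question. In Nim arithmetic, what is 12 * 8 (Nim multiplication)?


Nim multiplication is bilinear over XOR: (u XOR v) * w = (u*w) XOR (v*w).
So we split each operand into its bit components and XOR the pairwise Nim products.
12 = 4 + 8 (as XOR of powers of 2).
8 = 8 (as XOR of powers of 2).
Using the standard Nim-product table on single bits:
  2*2 = 3,   2*4 = 8,   2*8 = 12,
  4*4 = 6,   4*8 = 11,  8*8 = 13,
and  1*x = x (identity), k*l = l*k (commutative).
Pairwise Nim products:
  4 * 8 = 11
  8 * 8 = 13
XOR them: 11 XOR 13 = 6.
Result: 12 * 8 = 6 (in Nim).

6


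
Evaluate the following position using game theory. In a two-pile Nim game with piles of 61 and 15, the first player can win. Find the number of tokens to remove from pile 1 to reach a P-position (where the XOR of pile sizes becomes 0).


Piles: 61 and 15
Current XOR: 61 XOR 15 = 50 (non-zero, so this is an N-position).
To make the XOR zero, we need to find a move that balances the piles.
For pile 1 (size 61): target = 61 XOR 50 = 15
We reduce pile 1 from 61 to 15.
Tokens removed: 61 - 15 = 46
Verification: 15 XOR 15 = 0

46


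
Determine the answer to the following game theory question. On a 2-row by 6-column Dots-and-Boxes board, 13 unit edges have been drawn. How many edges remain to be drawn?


Grid: 2 x 6 boxes, i.e. 3 rows and 7 columns of dots.
Horizontal edges: (rows + 1) * cols = 3 * 6 = 18
Vertical edges: rows * (cols + 1) = 2 * 7 = 14
Total edges: 18 + 14 = 32
Edges drawn: 13
Remaining: 32 - 13 = 19

19


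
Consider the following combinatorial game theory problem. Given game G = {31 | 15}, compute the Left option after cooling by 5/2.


Original game: {31 | 15} (a switch {a | b} with a > b).
Cooling by t (for t below the temperature (a - b)/2 = 8) taxes each move by t: {a | b} cooled by t is {a - t | b + t}.
Cooling amount: t = 5/2
Cooled Left option: 31 - 5/2 = 57/2
Cooled Right option: 15 + 5/2 = 35/2
Cooled game: {57/2 | 35/2}
Left option = 57/2

57/2


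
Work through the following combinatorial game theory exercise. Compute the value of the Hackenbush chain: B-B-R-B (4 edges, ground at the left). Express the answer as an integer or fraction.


Edges (from ground): B-B-R-B
By Berlekamp's sign-expansion rule, a Blue-Red Hackenbush stalk has the value of the surreal number whose sign sequence is the edge sequence with B -> + and R -> -.
Sign sequence: ++-+
Trace the sign expansion in the surreal number tree, starting from 0:
Edge 1: B (sign +) -> bounds (0, +inf), value = 1
Edge 2: B (sign +) -> bounds (1, +inf), value = 2
Edge 3: R (sign -) -> bounds (1, 2), value = 3/2
Edge 4: B (sign +) -> bounds (3/2, 2), value = 7/4
Game value = 7/4

7/4


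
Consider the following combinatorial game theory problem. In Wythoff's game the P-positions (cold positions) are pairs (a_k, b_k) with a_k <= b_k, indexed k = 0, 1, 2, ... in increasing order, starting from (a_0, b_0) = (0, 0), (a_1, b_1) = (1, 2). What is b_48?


By Wythoff's theorem, a_k = floor(k * phi) and b_k = floor(k * phi^2) = a_k + k, where phi = (1 + sqrt(5))/2 is the golden ratio.
phi = (1 + sqrt(5))/2 = 1.618034
phi^2 = phi + 1 = 2.618034
k = 48
k * phi^2 = 48 * 2.618034 = 125.665631
b_48 = floor(k * phi^2) = 125 (check: a_48 + k = 77 + 48 = 125)

125


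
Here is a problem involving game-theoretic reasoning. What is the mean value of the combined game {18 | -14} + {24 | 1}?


G1 = {18 | -14}, G2 = {24 | 1}
Each is a switch {a | b} with numbers a > b; its mean value is (a + b)/2, and mean value is additive over game sums: m(G1 + G2) = m(G1) + m(G2).
Mean of G1 = (18 + (-14))/2 = 4/2 = 2
Mean of G2 = (24 + (1))/2 = 25/2 = 25/2
Mean of G1 + G2 = 2 + 25/2 = 29/2

29/2


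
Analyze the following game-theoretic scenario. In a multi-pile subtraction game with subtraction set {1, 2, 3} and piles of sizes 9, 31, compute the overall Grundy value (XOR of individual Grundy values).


Subtraction set: {1, 2, 3}
For this subtraction set, G(n) = n mod 4 (period = max + 1 = 4).
Pile 1 (size 9): G(9) = 9 mod 4 = 1
Pile 2 (size 31): G(31) = 31 mod 4 = 3
Total Grundy value = XOR of all: 1 XOR 3 = 2

2


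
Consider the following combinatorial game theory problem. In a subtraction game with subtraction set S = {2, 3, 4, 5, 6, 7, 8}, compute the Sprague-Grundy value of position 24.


The subtraction set is S = {2, 3, 4, 5, 6, 7, 8}.
G(k) = mex{ G(k - s) : s in S, s <= k }. We compute iteratively: G(0) = 0.
G(1) = mex({}) = 0
G(2) = mex({0}) = 1
G(3) = mex({0}) = 1
G(4) = mex({0, 1}) = 2
G(5) = mex({0, 1}) = 2
G(6) = mex({0, 1, 2}) = 3
G(7) = mex({0, 1, 2}) = 3
G(8) = mex({0, 1, 2, 3}) = 4
G(9) = mex({0, 1, 2, 3}) = 4
G(10) = mex({1, 2, 3, 4}) = 0
G(11) = mex({1, 2, 3, 4}) = 0
G(12) = mex({0, 2, 3, 4}) = 1
G(13) = mex({0, 2, 3, 4}) = 1
G(14) = mex({0, 1, 3, 4}) = 2
G(15) = mex({0, 1, 3, 4}) = 2
G(16) = mex({0, 1, 2, 4}) = 3
G(17) = mex({0, 1, 2, 4}) = 3
Observe that G(10)..G(17) = 0, 0, 1, 1, 2, 2, 3, 3 repeats G(0)..G(7) = 0, 0, 1, 1, 2, 2, 3, 3.
For k >= max(S) = 8, G(k) is determined by the previous 8 values G(k-8)..G(k-1); a window of 8 consecutive values has recurred shifted by 10, so by induction G(k + 10) = G(k) for all k >= 0: the sequence is periodic from the start with period 10.
One period: G(0..9) = 0, 0, 1, 1, 2, 2, 3, 3, 4, 4.
24 mod 10 = 4, so G(24) = G(4) = 2.

2


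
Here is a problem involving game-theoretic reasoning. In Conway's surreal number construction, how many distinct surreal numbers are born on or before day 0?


Day 0: {|} = 0 is born. Count = 1.
Day n: the number of surreal numbers born by day n is 2^(n+1) - 1.
By day 0: 2^1 - 1 = 1
By day 0: 1 surreal numbers.

1


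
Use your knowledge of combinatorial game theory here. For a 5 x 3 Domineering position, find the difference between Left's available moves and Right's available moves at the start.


Board is 5 x 3 (rows x cols).
Left (vertical) placements: (rows-1) * cols = 4 * 3 = 12
Right (horizontal) placements: rows * (cols-1) = 5 * 2 = 10
Advantage = Left - Right = 12 - 10 = 2

2


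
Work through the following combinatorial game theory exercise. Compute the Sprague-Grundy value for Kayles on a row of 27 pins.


Kayles: a move removes 1 or 2 adjacent pins from a contiguous row.
Removing pins from a row of k leaves two independent rows (a, b) with a + b = k - 1 (one pin) or a + b = k - 2 (two pins); an end removal gives a = 0.
By Sprague-Grundy, G(k) = mex{ G(a) XOR G(b) } over all these splits. G(0) = 0.
G(1): splits (0,0):0^0=0 -> mex({0}) = 1
G(2): splits (0,1):0^1=1 (0,0):0^0=0 -> mex({0, 1}) = 2
G(3): splits (0,2):0^2=2 (1,1):1^1=0 (0,1):0^1=1 -> mex({0, 1, 2}) = 3
G(4): splits (0,3):0^3=3 (1,2):1^2=3 (0,2):0^2=2 (1,1):1^1=0 -> mex({0, 2, 3}) = 1
G(5): splits (0,4):0^1=1 (1,3):1^3=2 (2,2):2^2=0 (0,3):0^3=3 (1,2):1^2=3 -> mex({0, 1, 2, 3}) = 4
G(6) = mex({0, 1, 2, 4}) = 3
G(7) = mex({0, 1, 3, 4, 5}) = 2
G(8) = mex({0, 2, 3, 5, 6}) = 1
G(9) = mex({0, 1, 2, 3, 6, 7}) = 4
G(10) = mex({0, 1, 3, 4, 5, 7}) = 2
G(11) = mex({0, 1, 2, 3, 4, 5}) = 6
G(12) = mex({0, 1, 2, 3, 5, 6, 7}) = 4
G(13) = mex({0, 2, 3, 4, 6, 7}) = 1
G(14) = mex({0, 1, 4, 5, 6, 7}) = 2
G(15) = mex({0, 1, 2, 3, 4, 5, 6}) = 7
G(16) = mex({0, 2, 3, 5, 6, 7}) = 1
G(17) = mex({0, 1, 2, 3, 5, 6, 7}) = 4
G(18) = mex({0, 1, 2, 4, 5, 6}) = 3
G(19) = mex({0, 1, 3, 4, 5, 7}) = 2
G(20) = mex({0, 2, 3, 4, 5, 6, 7}) = 1
G(21) = mex({0, 1, 2, 3, 5, 6, 7}) = 4
G(22) = mex({0, 1, 2, 3, 4, 5, 7}) = 6
G(23) = mex({0, 1, 2, 3, 4, 5, 6}) = 7
G(24) = mex({0, 1, 2, 3, 5, 6, 7}) = 4
G(25) = mex({0, 2, 3, 4, 6, 7}) = 1
G(26) = mex({0, 1, 3, 4, 5, 6, 7}) = 2
G(27) = mex({0, 1, 2, 3, 4, 5, 6, 7}) = 8
Therefore G(27) = 8.

8


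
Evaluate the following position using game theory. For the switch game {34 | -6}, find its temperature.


The game is {34 | -6}, a switch {a | b} with numbers a > b.
Cooling {a | b} by t gives {a - t | b + t}, which stops being hot when a - t = b + t, i.e. at t = (a - b)/2. So the temperature of a switch is (a - b)/2.
Temperature = (Left option - Right option) / 2
= (34 - (-6)) / 2
= 40 / 2
= 20

20


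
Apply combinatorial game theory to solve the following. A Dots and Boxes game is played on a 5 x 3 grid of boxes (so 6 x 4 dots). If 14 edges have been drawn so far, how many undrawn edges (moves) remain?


Grid: 5 x 3 boxes, i.e. 6 rows and 4 columns of dots.
Horizontal edges: (rows + 1) * cols = 6 * 3 = 18
Vertical edges: rows * (cols + 1) = 5 * 4 = 20
Total edges: 18 + 20 = 38
Edges drawn: 14
Remaining: 38 - 14 = 24

24


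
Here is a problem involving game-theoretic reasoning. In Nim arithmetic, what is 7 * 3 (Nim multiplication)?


Nim multiplication is bilinear over XOR: (u XOR v) * w = (u*w) XOR (v*w).
So we split each operand into its bit components and XOR the pairwise Nim products.
7 = 1 + 2 + 4 (as XOR of powers of 2).
3 = 1 + 2 (as XOR of powers of 2).
Using the standard Nim-product table on single bits:
  2*2 = 3,   2*4 = 8,   2*8 = 12,
  4*4 = 6,   4*8 = 11,  8*8 = 13,
and  1*x = x (identity), k*l = l*k (commutative).
Pairwise Nim products:
  1 * 1 = 1
  1 * 2 = 2
  2 * 1 = 2
  2 * 2 = 3
  4 * 1 = 4
  4 * 2 = 8
XOR them: 1 XOR 2 XOR 2 XOR 3 XOR 4 XOR 8 = 14.
Result: 7 * 3 = 14 (in Nim).

14


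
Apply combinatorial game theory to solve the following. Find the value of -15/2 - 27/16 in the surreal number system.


x = -15/2, y = 27/16
Converting to common denominator: 16
x = -120/16, y = 27/16
x - y = -15/2 - 27/16 = -147/16

-147/16


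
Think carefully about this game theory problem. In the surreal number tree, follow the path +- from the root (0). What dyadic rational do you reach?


Sign expansion: +-
Rule: track bounds (lo, hi), initially (-inf, +inf). On '+', the current value becomes lo and we move to the simplest number in (value, hi): value + 1 if hi = +inf, otherwise the midpoint (value + hi)/2. On '-', the current value becomes hi and we move to value - 1 if lo = -inf, otherwise the midpoint (lo + value)/2.
Start at 0.
Step 1: sign = +, move right. Bounds: (0, +inf). Value = 1
Step 2: sign = -, move left. Bounds: (0, 1). Value = 1/2
The surreal number with sign expansion +- is 1/2.

1/2


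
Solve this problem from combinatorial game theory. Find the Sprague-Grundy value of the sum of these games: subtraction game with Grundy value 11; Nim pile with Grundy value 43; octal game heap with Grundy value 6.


By the Sprague-Grundy theorem, the Grundy value of a sum of games is the XOR of individual Grundy values.
subtraction game: Grundy value = 11. Running XOR: 0 XOR 11 = 11
Nim pile: Grundy value = 43. Running XOR: 11 XOR 43 = 32
octal game heap: Grundy value = 6. Running XOR: 32 XOR 6 = 38
The combined Grundy value is 38.

38


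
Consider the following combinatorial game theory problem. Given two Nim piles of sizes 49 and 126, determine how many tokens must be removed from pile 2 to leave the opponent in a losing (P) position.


Piles: 49 and 126
Current XOR: 49 XOR 126 = 79 (non-zero, so this is an N-position).
To make the XOR zero, we need to find a move that balances the piles.
For pile 2 (size 126): target = 126 XOR 79 = 49
We reduce pile 2 from 126 to 49.
Tokens removed: 126 - 49 = 77
Verification: 49 XOR 49 = 0

77


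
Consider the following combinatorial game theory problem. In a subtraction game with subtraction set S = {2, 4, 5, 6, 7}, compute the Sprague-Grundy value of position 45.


The subtraction set is S = {2, 4, 5, 6, 7}.
G(k) = mex{ G(k - s) : s in S, s <= k }. We compute iteratively: G(0) = 0.
G(1) = mex({}) = 0
G(2) = mex({0}) = 1
G(3) = mex({0}) = 1
G(4) = mex({0, 1}) = 2
G(5) = mex({0, 1}) = 2
G(6) = mex({0, 1, 2}) = 3
G(7) = mex({0, 1, 2}) = 3
G(8) = mex({0, 1, 2, 3}) = 4
G(9) = mex({1, 2, 3}) = 0
G(10) = mex({1, 2, 3, 4}) = 0
G(11) = mex({0, 2, 3}) = 1
G(12) = mex({0, 2, 3, 4}) = 1
G(13) = mex({0, 1, 3, 4}) = 2
G(14) = mex({0, 1, 3, 4}) = 2
G(15) = mex({0, 1, 2, 4}) = 3
Observe that G(9)..G(15) = 0, 0, 1, 1, 2, 2, 3 repeats G(0)..G(6) = 0, 0, 1, 1, 2, 2, 3.
For k >= max(S) = 7, G(k) is determined by the previous 7 values G(k-7)..G(k-1); a window of 7 consecutive values has recurred shifted by 9, so by induction G(k + 9) = G(k) for all k >= 0: the sequence is periodic from the start with period 9.
One period: G(0..8) = 0, 0, 1, 1, 2, 2, 3, 3, 4.
45 mod 9 = 0, so G(45) = G(0) = 0.

0


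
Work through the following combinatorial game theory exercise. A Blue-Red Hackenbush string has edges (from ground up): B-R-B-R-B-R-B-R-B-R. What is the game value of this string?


Edges (from ground): B-R-B-R-B-R-B-R-B-R
By Berlekamp's sign-expansion rule, a Blue-Red Hackenbush stalk has the value of the surreal number whose sign sequence is the edge sequence with B -> + and R -> -.
Sign sequence: +-+-+-+-+-
Trace the sign expansion in the surreal number tree, starting from 0:
Edge 1: B (sign +) -> bounds (0, +inf), value = 1
Edge 2: R (sign -) -> bounds (0, 1), value = 1/2
Edge 3: B (sign +) -> bounds (1/2, 1), value = 3/4
Edge 4: R (sign -) -> bounds (1/2, 3/4), value = 5/8
Edge 5: B (sign +) -> bounds (5/8, 3/4), value = 11/16
Edge 6: R (sign -) -> bounds (5/8, 11/16), value = 21/32
Edge 7: B (sign +) -> bounds (21/32, 11/16), value = 43/64
Edge 8: R (sign -) -> bounds (21/32, 43/64), value = 85/128
Edge 9: B (sign +) -> bounds (85/128, 43/64), value = 171/256
Edge 10: R (sign -) -> bounds (85/128, 171/256), value = 341/512
Game value = 341/512

341/512


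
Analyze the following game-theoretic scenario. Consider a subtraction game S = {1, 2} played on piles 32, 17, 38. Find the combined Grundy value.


Subtraction set: {1, 2}
For this subtraction set, G(n) = n mod 3 (period = max + 1 = 3).
Pile 1 (size 32): G(32) = 32 mod 3 = 2
Pile 2 (size 17): G(17) = 17 mod 3 = 2
Pile 3 (size 38): G(38) = 38 mod 3 = 2
Total Grundy value = XOR of all: 2 XOR 2 XOR 2 = 2

2


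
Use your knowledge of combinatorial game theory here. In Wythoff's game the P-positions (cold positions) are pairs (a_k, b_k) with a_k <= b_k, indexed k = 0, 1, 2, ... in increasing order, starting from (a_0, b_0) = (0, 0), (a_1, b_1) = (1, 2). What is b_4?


By Wythoff's theorem, a_k = floor(k * phi) and b_k = floor(k * phi^2) = a_k + k, where phi = (1 + sqrt(5))/2 is the golden ratio.
phi = (1 + sqrt(5))/2 = 1.618034
phi^2 = phi + 1 = 2.618034
k = 4
k * phi^2 = 4 * 2.618034 = 10.472136
b_4 = floor(k * phi^2) = 10 (check: a_4 + k = 6 + 4 = 10)

10


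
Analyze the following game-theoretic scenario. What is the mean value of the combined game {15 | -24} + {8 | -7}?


G1 = {15 | -24}, G2 = {8 | -7}
Each is a switch {a | b} with numbers a > b; its mean value is (a + b)/2, and mean value is additive over game sums: m(G1 + G2) = m(G1) + m(G2).
Mean of G1 = (15 + (-24))/2 = -9/2 = -9/2
Mean of G2 = (8 + (-7))/2 = 1/2 = 1/2
Mean of G1 + G2 = -9/2 + 1/2 = -4

-4


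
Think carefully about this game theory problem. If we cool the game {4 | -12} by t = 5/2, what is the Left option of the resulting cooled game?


Original game: {4 | -12} (a switch {a | b} with a > b).
Cooling by t (for t below the temperature (a - b)/2 = 8) taxes each move by t: {a | b} cooled by t is {a - t | b + t}.
Cooling amount: t = 5/2
Cooled Left option: 4 - 5/2 = 3/2
Cooled Right option: -12 + 5/2 = -19/2
Cooled game: {3/2 | -19/2}
Left option = 3/2

3/2


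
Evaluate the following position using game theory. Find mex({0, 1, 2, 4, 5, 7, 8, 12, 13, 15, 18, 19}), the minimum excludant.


Set = {0, 1, 2, 4, 5, 7, 8, 12, 13, 15, 18, 19}
0 is in the set.
1 is in the set.
2 is in the set.
3 is NOT in the set. This is the mex.
mex = 3

3


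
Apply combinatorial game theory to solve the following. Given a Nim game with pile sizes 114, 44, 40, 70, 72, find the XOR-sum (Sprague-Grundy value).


We need the XOR (exclusive or) of all pile sizes.
After XOR-ing pile 1 (size 114): 0 XOR 114 = 114
After XOR-ing pile 2 (size 44): 114 XOR 44 = 94
After XOR-ing pile 3 (size 40): 94 XOR 40 = 118
After XOR-ing pile 4 (size 70): 118 XOR 70 = 48
After XOR-ing pile 5 (size 72): 48 XOR 72 = 120
The Nim-value of this position is 120.

120


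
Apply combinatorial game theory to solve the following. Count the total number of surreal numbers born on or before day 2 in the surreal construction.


Day 0: {|} = 0 is born. Count = 1.
Day n: the number of surreal numbers born by day n is 2^(n+1) - 1.
By day 0: 2^1 - 1 = 1
By day 1: 2^2 - 1 = 3
By day 2: 2^3 - 1 = 7
By day 2: 7 surreal numbers.

7


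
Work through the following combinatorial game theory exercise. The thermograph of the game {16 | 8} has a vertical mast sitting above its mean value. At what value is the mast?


Game = {16 | 8}, a switch {a | b} with numbers a > b.
Its thermograph has left wall a - t and right wall b + t, which meet at t = (a - b)/2, where both equal (a + b)/2. So the mast (mean value) is at (a + b)/2.
Mean = (16 + (8))/2 = 24/2 = 12

12


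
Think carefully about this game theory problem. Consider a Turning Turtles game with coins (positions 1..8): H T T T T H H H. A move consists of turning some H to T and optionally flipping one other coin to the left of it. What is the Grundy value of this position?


Coins: H T T T T H H H
Key fact: a single head at position k behaves exactly like a Nim heap of size k (turning it to T and optionally flipping a coin at j < k corresponds to moving the heap from k to j, or to 0), and heads combine as a disjunctive sum (two heads at the same place would cancel, matching j XOR j = 0). So the Nim-value is the XOR of the 1-indexed positions of the heads.
Face-up positions (1-indexed): [1, 6, 7, 8]
XOR 0 with 1: 0 XOR 1 = 1
XOR 1 with 6: 1 XOR 6 = 7
XOR 7 with 7: 7 XOR 7 = 0
XOR 0 with 8: 0 XOR 8 = 8
Nim-value = 8

8


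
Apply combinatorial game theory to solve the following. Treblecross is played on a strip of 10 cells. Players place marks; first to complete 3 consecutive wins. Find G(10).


Treblecross: place X on empty cells; 3-in-a-row wins.
Playing within two cells of an existing X lets the opponent win at once, so sensible play treats the cells i-2..i+2 around each X as dead. The player left with no safe cell loses, so this is a normal-play take-away game on strips of safe cells.
Placing X at cell i (0-indexed) of a strip of k safe cells leaves independent strips of sizes max(0, i-2) and max(0, k-i-3). Hence G(k) = mex{ G(max(0,i-2)) XOR G(max(0,k-i-3)) : 0 <= i < k }, with G(0) = 0.
G(1): splits (0,0):0^0=0 -> mex({0}) = 1
G(2): splits (0,0):0^0=0 -> mex({0}) = 1
G(3): splits (0,0):0^0=0 -> mex({0}) = 1
G(4): splits (0,1):0^1=1 (0,0):0^0=0 -> mex({0, 1}) = 2
G(5): splits (0,2):0^1=1 (0,1):0^1=1 (0,0):0^0=0 -> mex({0, 1}) = 2
G(6) = mex({1}) = 0
G(7) = mex({0, 1, 2}) = 3
G(8) = mex({0, 1, 2}) = 3
G(9) = mex({0, 2}) = 1
G(10) = mex({0, 2, 3}) = 1
Therefore G(10) = 1.

1


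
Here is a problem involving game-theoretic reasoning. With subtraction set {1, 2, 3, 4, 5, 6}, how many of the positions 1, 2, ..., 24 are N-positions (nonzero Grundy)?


Subtraction set S = {1, 2, 3, 4, 5, 6}, so G(n) = n mod 7.
G(n) = 0 when n is a multiple of 7.
Multiples of 7 in [1, 24]: 3
N-positions (nonzero Grundy) = 24 - 3 = 21

21


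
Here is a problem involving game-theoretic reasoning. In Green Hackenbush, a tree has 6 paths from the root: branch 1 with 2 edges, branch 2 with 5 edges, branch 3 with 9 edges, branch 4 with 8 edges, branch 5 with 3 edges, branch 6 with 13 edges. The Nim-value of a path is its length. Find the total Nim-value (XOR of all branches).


The tree has 6 branches from the ground vertex.
In Green Hackenbush, the Nim-value of a simple path of length k is k.
Branch 1: length 2, Nim-value = 2
Branch 2: length 5, Nim-value = 5
Branch 3: length 9, Nim-value = 9
Branch 4: length 8, Nim-value = 8
Branch 5: length 3, Nim-value = 3
Branch 6: length 13, Nim-value = 13
Total Nim-value = XOR of all branch values:
0 XOR 2 = 2
2 XOR 5 = 7
7 XOR 9 = 14
14 XOR 8 = 6
6 XOR 3 = 5
5 XOR 13 = 8
Nim-value of the tree = 8

8


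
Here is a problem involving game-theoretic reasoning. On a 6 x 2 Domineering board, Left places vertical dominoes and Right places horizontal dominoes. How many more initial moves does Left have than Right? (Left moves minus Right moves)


Board is 6 x 2 (rows x cols).
Left (vertical) placements: (rows-1) * cols = 5 * 2 = 10
Right (horizontal) placements: rows * (cols-1) = 6 * 1 = 6
Advantage = Left - Right = 10 - 6 = 4

4


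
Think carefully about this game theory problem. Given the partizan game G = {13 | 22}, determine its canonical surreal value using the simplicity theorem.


Left options: {13}, max = 13
Right options: {22}, min = 22
All options are numbers and max(Left) < min(Right), so by the simplicity theorem the value is the simplest (earliest-born) number strictly between 13 and 22.
Integers 14 through 21 all lie strictly between 13 and 22.
Among integers, the simplest (lowest birthday = smallest |n|; 0 is born on day 0, +-n on day n) is 14.
No non-integer in the interval can be simpler: if x is a non-integer in the interval, then floor(x) or ceil(x) also lies in the interval (the interval contains an integer), and both are proper prefixes of x's sign expansion, i.e. born earlier. So the game value is 14.
Game value = 14

14


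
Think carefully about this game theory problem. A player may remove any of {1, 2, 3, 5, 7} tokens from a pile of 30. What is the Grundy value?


The subtraction set is S = {1, 2, 3, 5, 7}.
G(k) = mex{ G(k - s) : s in S, s <= k }. We compute iteratively: G(0) = 0.
G(1) = mex({0}) = 1
G(2) = mex({0, 1}) = 2
G(3) = mex({0, 1, 2}) = 3
G(4) = mex({1, 2, 3}) = 0
G(5) = mex({0, 2, 3}) = 1
G(6) = mex({0, 1, 3}) = 2
G(7) = mex({0, 1, 2}) = 3
G(8) = mex({1, 2, 3}) = 0
G(9) = mex({0, 2, 3}) = 1
G(10) = mex({0, 1, 3}) = 2
Observe that G(4)..G(10) = 0, 1, 2, 3, 0, 1, 2 repeats G(0)..G(6) = 0, 1, 2, 3, 0, 1, 2.
For k >= max(S) = 7, G(k) is determined by the previous 7 values G(k-7)..G(k-1); a window of 7 consecutive values has recurred shifted by 4, so by induction G(k + 4) = G(k) for all k >= 0: the sequence is periodic from the start with period 4.
One period: G(0..3) = 0, 1, 2, 3.
30 mod 4 = 2, so G(30) = G(2) = 2.

2


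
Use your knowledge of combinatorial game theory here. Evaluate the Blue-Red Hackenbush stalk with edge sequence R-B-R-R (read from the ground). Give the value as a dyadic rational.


Edges (from ground): R-B-R-R
By Berlekamp's sign-expansion rule, a Blue-Red Hackenbush stalk has the value of the surreal number whose sign sequence is the edge sequence with B -> + and R -> -.
Sign sequence: -+--
Trace the sign expansion in the surreal number tree, starting from 0:
Edge 1: R (sign -) -> bounds (-inf, 0), value = -1
Edge 2: B (sign +) -> bounds (-1, 0), value = -1/2
Edge 3: R (sign -) -> bounds (-1, -1/2), value = -3/4
Edge 4: R (sign -) -> bounds (-1, -3/4), value = -7/8
Game value = -7/8

-7/8


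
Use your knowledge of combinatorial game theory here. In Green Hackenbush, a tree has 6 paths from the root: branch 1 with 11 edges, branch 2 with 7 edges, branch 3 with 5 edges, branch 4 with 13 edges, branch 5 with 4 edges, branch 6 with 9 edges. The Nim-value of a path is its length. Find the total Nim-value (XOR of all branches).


The tree has 6 branches from the ground vertex.
In Green Hackenbush, the Nim-value of a simple path of length k is k.
Branch 1: length 11, Nim-value = 11
Branch 2: length 7, Nim-value = 7
Branch 3: length 5, Nim-value = 5
Branch 4: length 13, Nim-value = 13
Branch 5: length 4, Nim-value = 4
Branch 6: length 9, Nim-value = 9
Total Nim-value = XOR of all branch values:
0 XOR 11 = 11
11 XOR 7 = 12
12 XOR 5 = 9
9 XOR 13 = 4
4 XOR 4 = 0
0 XOR 9 = 9
Nim-value of the tree = 9

9


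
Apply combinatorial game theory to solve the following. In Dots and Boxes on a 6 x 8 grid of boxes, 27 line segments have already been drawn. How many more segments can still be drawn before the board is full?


Grid: 6 x 8 boxes, i.e. 7 rows and 9 columns of dots.
Horizontal edges: (rows + 1) * cols = 7 * 8 = 56
Vertical edges: rows * (cols + 1) = 6 * 9 = 54
Total edges: 56 + 54 = 110
Edges drawn: 27
Remaining: 110 - 27 = 83

83


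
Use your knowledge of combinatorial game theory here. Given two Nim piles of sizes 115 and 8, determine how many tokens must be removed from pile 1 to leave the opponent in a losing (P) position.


Piles: 115 and 8
Current XOR: 115 XOR 8 = 123 (non-zero, so this is an N-position).
To make the XOR zero, we need to find a move that balances the piles.
For pile 1 (size 115): target = 115 XOR 123 = 8
We reduce pile 1 from 115 to 8.
Tokens removed: 115 - 8 = 107
Verification: 8 XOR 8 = 0

107


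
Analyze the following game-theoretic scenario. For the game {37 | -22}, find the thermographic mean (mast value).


Game = {37 | -22}, a switch {a | b} with numbers a > b.
Its thermograph has left wall a - t and right wall b + t, which meet at t = (a - b)/2, where both equal (a + b)/2. So the mast (mean value) is at (a + b)/2.
Mean = (37 + (-22))/2 = 15/2 = 15/2

15/2


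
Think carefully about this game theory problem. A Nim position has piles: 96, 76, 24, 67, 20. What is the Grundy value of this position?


We need the XOR (exclusive or) of all pile sizes.
After XOR-ing pile 1 (size 96): 0 XOR 96 = 96
After XOR-ing pile 2 (size 76): 96 XOR 76 = 44
After XOR-ing pile 3 (size 24): 44 XOR 24 = 52
After XOR-ing pile 4 (size 67): 52 XOR 67 = 119
After XOR-ing pile 5 (size 20): 119 XOR 20 = 99
The Nim-value of this position is 99.

99


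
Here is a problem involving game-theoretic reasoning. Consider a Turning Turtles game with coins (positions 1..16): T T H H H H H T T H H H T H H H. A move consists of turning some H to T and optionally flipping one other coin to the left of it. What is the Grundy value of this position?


Coins: T T H H H H H T T H H H T H H H
Key fact: a single head at position k behaves exactly like a Nim heap of size k (turning it to T and optionally flipping a coin at j < k corresponds to moving the heap from k to j, or to 0), and heads combine as a disjunctive sum (two heads at the same place would cancel, matching j XOR j = 0). So the Nim-value is the XOR of the 1-indexed positions of the heads.
Face-up positions (1-indexed): [3, 4, 5, 6, 7, 10, 11, 12, 14, 15, 16]
XOR 0 with 3: 0 XOR 3 = 3
XOR 3 with 4: 3 XOR 4 = 7
XOR 7 with 5: 7 XOR 5 = 2
XOR 2 with 6: 2 XOR 6 = 4
XOR 4 with 7: 4 XOR 7 = 3
XOR 3 with 10: 3 XOR 10 = 9
XOR 9 with 11: 9 XOR 11 = 2
XOR 2 with 12: 2 XOR 12 = 14
XOR 14 with 14: 14 XOR 14 = 0
XOR 0 with 15: 0 XOR 15 = 15
XOR 15 with 16: 15 XOR 16 = 31
Nim-value = 31

31


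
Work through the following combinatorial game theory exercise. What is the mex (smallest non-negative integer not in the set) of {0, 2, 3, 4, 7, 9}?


Set = {0, 2, 3, 4, 7, 9}
0 is in the set.
1 is NOT in the set. This is the mex.
mex = 1

1


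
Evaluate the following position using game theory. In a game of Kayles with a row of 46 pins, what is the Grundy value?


Kayles: a move removes 1 or 2 adjacent pins from a contiguous row.
Removing pins from a row of k leaves two independent rows (a, b) with a + b = k - 1 (one pin) or a + b = k - 2 (two pins); an end removal gives a = 0.
By Sprague-Grundy, G(k) = mex{ G(a) XOR G(b) } over all these splits. G(0) = 0.
G(1): splits (0,0):0^0=0 -> mex({0}) = 1
G(2): splits (0,1):0^1=1 (0,0):0^0=0 -> mex({0, 1}) = 2
G(3): splits (0,2):0^2=2 (1,1):1^1=0 (0,1):0^1=1 -> mex({0, 1, 2}) = 3
G(4): splits (0,3):0^3=3 (1,2):1^2=3 (0,2):0^2=2 (1,1):1^1=0 -> mex({0, 2, 3}) = 1
G(5): splits (0,4):0^1=1 (1,3):1^3=2 (2,2):2^2=0 (0,3):0^3=3 (1,2):1^2=3 -> mex({0, 1, 2, 3}) = 4
G(6) = mex({0, 1, 2, 4}) = 3
G(7) = mex({0, 1, 3, 4, 5}) = 2
G(8) = mex({0, 2, 3, 5, 6}) = 1
G(9) = mex({0, 1, 2, 3, 6, 7}) = 4
G(10) = mex({0, 1, 3, 4, 5, 7}) = 2
G(11) = mex({0, 1, 2, 3, 4, 5}) = 6
G(12) = mex({0, 1, 2, 3, 5, 6, 7}) = 4
G(13) = mex({0, 2, 3, 4, 6, 7}) = 1
G(14) = mex({0, 1, 4, 5, 6, 7}) = 2
G(15) = mex({0, 1, 2, 3, 4, 5, 6}) = 7
G(16) = mex({0, 2, 3, 5, 6, 7}) = 1
G(17) = mex({0, 1, 2, 3, 5, 6, 7}) = 4
G(18) = mex({0, 1, 2, 4, 5, 6}) = 3
G(19) = mex({0, 1, 3, 4, 5, 7}) = 2
G(20) = mex({0, 2, 3, 4, 5, 6, 7}) = 1
G(21) = mex({0, 1, 2, 3, 5, 6, 7}) = 4
G(22) = mex({0, 1, 2, 3, 4, 5, 7}) = 6
G(23) = mex({0, 1, 2, 3, 4, 5, 6}) = 7
G(24) = mex({0, 1, 2, 3, 5, 6, 7}) = 4
G(25) = mex({0, 2, 3, 4, 6, 7}) = 1
G(26) = mex({0, 1, 3, 4, 5, 6, 7}) = 2
G(27) = mex({0, 1, 2, 3, 4, 5, 6, 7}) = 8
G(28) = mex({0, 1, 2, 3, 4, 6, 7, 8}) = 5
G(29) = mex({0, 1, 2, 3, 5, 6, 7, 8, 9}) = 4
G(30) = mex({0, 1, 2, 3, 4, 5, 6, 9, 10}) = 7
G(31) = mex({0, 1, 3, 4, 5, 7, 10, 11}) = 2
G(32) = mex({0, 2, 3, 4, 5, 6, 7, 9, 11}) = 1
G(33) = mex({0, 1, 2, 3, 4, 5, 6, 7, 9, 12}) = 8
G(34) = mex({0, 1, 2, 3, 4, 5, 7, 8, 11, 12}) = 6
G(35) = mex({0, 1, 2, 3, 4, 5, 6, 8, 9, 10, 11}) = 7
G(36) = mex({0, 1, 2, 3, 5, 6, 7, 9, 10}) = 4
G(37) = mex({0, 2, 3, 4, 6, 7, 9, 10, 11, 12}) = 1
G(38) = mex({0, 1, 3, 4, 5, 6, 7, 9, 10, 11, 12}) = 2
G(39) = mex({0, 1, 2, 4, 5, 6, 7, 9, 10, 12, 14}) = 3
G(40) = mex({0, 2, 3, 4, 6, 7, 11, 12, 14}) = 1
G(41) = mex({0, 1, 2, 3, 5, 6, 7, 9, 10, 11, 12}) = 4
G(42) = mex({0, 1, 2, 3, 4, 5, 6, 9, 10}) = 7
G(43) = mex({0, 1, 3, 4, 5, 7, 9, 10, 12, 15}) = 2
G(44) = mex({0, 2, 3, 4, 5, 6, 7, 9, 10, 12, 15}) = 1
G(45) = mex({0, 1, 2, 3, 4, 5, 6, 7, 9, 10, 12, 14}) = 8
G(46) = mex({0, 1, 3, 4, 5, 7, 8, 11, 12, 14}) = 2
Therefore G(46) = 2.

2


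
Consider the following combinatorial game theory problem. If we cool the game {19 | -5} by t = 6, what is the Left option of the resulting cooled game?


Original game: {19 | -5} (a switch {a | b} with a > b).
Cooling by t (for t below the temperature (a - b)/2 = 12) taxes each move by t: {a | b} cooled by t is {a - t | b + t}.
Cooling amount: t = 6
Cooled Left option: 19 - 6 = 13
Cooled Right option: -5 + 6 = 1
Cooled game: {13 | 1}
Left option = 13

13


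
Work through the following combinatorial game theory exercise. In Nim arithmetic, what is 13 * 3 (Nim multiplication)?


Nim multiplication is bilinear over XOR: (u XOR v) * w = (u*w) XOR (v*w).
So we split each operand into its bit components and XOR the pairwise Nim products.
13 = 1 + 4 + 8 (as XOR of powers of 2).
3 = 1 + 2 (as XOR of powers of 2).
Using the standard Nim-product table on single bits:
  2*2 = 3,   2*4 = 8,   2*8 = 12,
  4*4 = 6,   4*8 = 11,  8*8 = 13,
and  1*x = x (identity), k*l = l*k (commutative).
Pairwise Nim products:
  1 * 1 = 1
  1 * 2 = 2
  4 * 1 = 4
  4 * 2 = 8
  8 * 1 = 8
  8 * 2 = 12
XOR them: 1 XOR 2 XOR 4 XOR 8 XOR 8 XOR 12 = 11.
Result: 13 * 3 = 11 (in Nim).

11


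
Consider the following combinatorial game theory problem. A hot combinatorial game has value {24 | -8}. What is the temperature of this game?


The game is {24 | -8}, a switch {a | b} with numbers a > b.
Cooling {a | b} by t gives {a - t | b + t}, which stops being hot when a - t = b + t, i.e. at t = (a - b)/2. So the temperature of a switch is (a - b)/2.
Temperature = (Left option - Right option) / 2
= (24 - (-8)) / 2
= 32 / 2
= 16

16


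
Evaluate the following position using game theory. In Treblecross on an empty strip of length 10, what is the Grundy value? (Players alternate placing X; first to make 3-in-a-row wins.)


Treblecross: place X on empty cells; 3-in-a-row wins.
Playing within two cells of an existing X lets the opponent win at once, so sensible play treats the cells i-2..i+2 around each X as dead. The player left with no safe cell loses, so this is a normal-play take-away game on strips of safe cells.
Placing X at cell i (0-indexed) of a strip of k safe cells leaves independent strips of sizes max(0, i-2) and max(0, k-i-3). Hence G(k) = mex{ G(max(0,i-2)) XOR G(max(0,k-i-3)) : 0 <= i < k }, with G(0) = 0.
G(1): splits (0,0):0^0=0 -> mex({0}) = 1
G(2): splits (0,0):0^0=0 -> mex({0}) = 1
G(3): splits (0,0):0^0=0 -> mex({0}) = 1
G(4): splits (0,1):0^1=1 (0,0):0^0=0 -> mex({0, 1}) = 2
G(5): splits (0,2):0^1=1 (0,1):0^1=1 (0,0):0^0=0 -> mex({0, 1}) = 2
G(6) = mex({1}) = 0
G(7) = mex({0, 1, 2}) = 3
G(8) = mex({0, 1, 2}) = 3
G(9) = mex({0, 2}) = 1
G(10) = mex({0, 2, 3}) = 1
Therefore G(10) = 1.

1


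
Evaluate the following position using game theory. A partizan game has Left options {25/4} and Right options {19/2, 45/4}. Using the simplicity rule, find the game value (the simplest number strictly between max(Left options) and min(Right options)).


Left options: {25/4}, max = 25/4
Right options: {19/2, 45/4}, min = 19/2
All options are numbers and max(Left) < min(Right), so by the simplicity theorem the value is the simplest (earliest-born) number strictly between 25/4 and 19/2.
Integers 7 through 9 all lie strictly between 25/4 and 19/2.
Among integers, the simplest (lowest birthday = smallest |n|; 0 is born on day 0, +-n on day n) is 7.
No non-integer in the interval can be simpler: if x is a non-integer in the interval, then floor(x) or ceil(x) also lies in the interval (the interval contains an integer), and both are proper prefixes of x's sign expansion, i.e. born earlier. So the game value is 7.
Game value = 7

7


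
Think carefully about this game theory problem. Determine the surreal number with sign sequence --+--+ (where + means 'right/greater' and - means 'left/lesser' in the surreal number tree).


Sign expansion: --+--+
Rule: track bounds (lo, hi), initially (-inf, +inf). On '+', the current value becomes lo and we move to the simplest number in (value, hi): value + 1 if hi = +inf, otherwise the midpoint (value + hi)/2. On '-', the current value becomes hi and we move to value - 1 if lo = -inf, otherwise the midpoint (lo + value)/2.
Start at 0.
Step 1: sign = -, move left. Bounds: (-inf, 0). Value = -1
Step 2: sign = -, move left. Bounds: (-inf, -1). Value = -2
Step 3: sign = +, move right. Bounds: (-2, -1). Value = -3/2
Step 4: sign = -, move left. Bounds: (-2, -3/2). Value = -7/4
Step 5: sign = -, move left. Bounds: (-2, -7/4). Value = -15/8
Step 6: sign = +, move right. Bounds: (-15/8, -7/4). Value = -29/16
The surreal number with sign expansion --+--+ is -29/16.

-29/16


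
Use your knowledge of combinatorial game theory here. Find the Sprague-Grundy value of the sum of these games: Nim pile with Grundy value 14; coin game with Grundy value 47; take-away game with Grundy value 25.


By the Sprague-Grundy theorem, the Grundy value of a sum of games is the XOR of individual Grundy values.
Nim pile: Grundy value = 14. Running XOR: 0 XOR 14 = 14
coin game: Grundy value = 47. Running XOR: 14 XOR 47 = 33
take-away game: Grundy value = 25. Running XOR: 33 XOR 25 = 56
The combined Grundy value is 56.

56


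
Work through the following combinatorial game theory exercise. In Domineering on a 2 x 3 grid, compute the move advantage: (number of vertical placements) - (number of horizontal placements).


Board is 2 x 3 (rows x cols).
Left (vertical) placements: (rows-1) * cols = 1 * 3 = 3
Right (horizontal) placements: rows * (cols-1) = 2 * 2 = 4
Advantage = Left - Right = 3 - 4 = -1

-1


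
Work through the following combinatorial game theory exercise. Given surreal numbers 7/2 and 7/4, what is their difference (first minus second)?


x = 7/2, y = 7/4
Converting to common denominator: 4
x = 14/4, y = 7/4
x - y = 7/2 - 7/4 = 7/4

7/4


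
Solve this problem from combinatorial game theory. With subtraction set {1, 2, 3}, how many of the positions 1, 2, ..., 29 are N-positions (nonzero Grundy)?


Subtraction set S = {1, 2, 3}, so G(n) = n mod 4.
G(n) = 0 when n is a multiple of 4.
Multiples of 4 in [1, 29]: 7
N-positions (nonzero Grundy) = 29 - 7 = 22

22
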